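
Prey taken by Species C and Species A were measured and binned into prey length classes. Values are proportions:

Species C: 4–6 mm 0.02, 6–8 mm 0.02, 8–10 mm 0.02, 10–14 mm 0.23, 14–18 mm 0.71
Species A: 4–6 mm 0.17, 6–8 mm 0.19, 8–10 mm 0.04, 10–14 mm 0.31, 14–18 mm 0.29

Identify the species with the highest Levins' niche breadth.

Species A

Σp_Cᵢ² = 0.02² + 0.02² + 0.02² + 0.23² + 0.71² = 0.0004 + 0.0004 + 0.0004 + 0.0529 + 0.5041 = 0.5582
B_C = 1 / 0.5582 = 1.7915
Σp_Aᵢ² = 0.17² + 0.19² + 0.04² + 0.31² + 0.29² = 0.0289 + 0.0361 + 0.0016 + 0.0961 + 0.0841 = 0.2468
B_A = 1 / 0.2468 = 4.0519
Highest B → broadest niche (most generalist): Species A (B = 4.05).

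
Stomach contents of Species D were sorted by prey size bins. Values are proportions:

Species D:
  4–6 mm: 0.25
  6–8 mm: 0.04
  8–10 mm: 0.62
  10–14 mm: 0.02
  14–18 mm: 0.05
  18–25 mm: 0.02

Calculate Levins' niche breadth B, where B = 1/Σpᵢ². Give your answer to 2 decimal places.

2.21

Σpᵢ² = 0.25² + 0.04² + 0.62² + 0.02² + 0.05² + 0.02² = 0.0625 + 0.0016 + 0.3844 + 0.0004 + 0.0025 + 0.0004 = 0.4518
B = 1 / 0.4518 = 2.2134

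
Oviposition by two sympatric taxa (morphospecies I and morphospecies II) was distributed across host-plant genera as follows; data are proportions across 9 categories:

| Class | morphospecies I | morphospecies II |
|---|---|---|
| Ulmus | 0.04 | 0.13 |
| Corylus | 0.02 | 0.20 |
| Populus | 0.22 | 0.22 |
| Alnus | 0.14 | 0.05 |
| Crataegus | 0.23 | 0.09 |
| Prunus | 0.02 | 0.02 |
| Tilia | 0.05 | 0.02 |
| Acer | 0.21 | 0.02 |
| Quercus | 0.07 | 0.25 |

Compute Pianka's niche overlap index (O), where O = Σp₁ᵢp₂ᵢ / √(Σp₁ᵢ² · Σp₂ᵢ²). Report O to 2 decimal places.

0.61

Σ p₁ᵢp₂ᵢ = 0.0052 + 0.0040 + 0.0484 + 0.0070 + 0.0207 + 0.0004 + 0.0010 + 0.0042 + 0.0175 = 0.1084
Σp_1ᵢ² = 0.04² + 0.02² + 0.22² + 0.14² + 0.23² + 0.02² + 0.05² + 0.21² + 0.07² = 0.0016 + 0.0004 + 0.0484 + 0.0196 + 0.0529 + 0.0004 + 0.0025 + 0.0441 + 0.0049 = 0.1748
Σp_2ᵢ² = 0.13² + 0.20² + 0.22² + 0.05² + 0.09² + 0.02² + 0.02² + 0.02² + 0.25² = 0.0169 + 0.0400 + 0.0484 + 0.0025 + 0.0081 + 0.0004 + 0.0004 + 0.0004 + 0.0625 = 0.1796
O = 0.1084 / √(0.1748 × 0.1796) = 0.1084 / 0.17718 = 0.6118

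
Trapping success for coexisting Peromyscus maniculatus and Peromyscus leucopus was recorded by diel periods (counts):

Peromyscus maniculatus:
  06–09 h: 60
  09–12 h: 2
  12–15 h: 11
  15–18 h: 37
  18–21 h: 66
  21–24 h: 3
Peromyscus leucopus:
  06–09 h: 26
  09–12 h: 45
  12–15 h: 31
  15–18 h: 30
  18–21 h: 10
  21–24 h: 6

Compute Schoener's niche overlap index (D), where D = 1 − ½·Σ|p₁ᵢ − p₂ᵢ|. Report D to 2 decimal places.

0.54

Proportions for Peromyscus maniculatus (n=179): 60/179=0.3352, 2/179=0.0112, 11/179=0.0615, 37/179=0.2067, 66/179=0.3687, 3/179=0.0168
Proportions for Peromyscus leucopus (n=148): 26/148=0.1757, 45/148=0.3041, 31/148=0.2095, 30/148=0.2027, 10/148=0.0676, 6/148=0.0405
Σ|p₁ᵢ − p₂ᵢ| = 0.1595 + 0.2929 + 0.1480 + 0.0040 + 0.3011 + 0.0237 = 0.9292
D = 1 − ½ × 0.9292 = 1 − 0.46460 = 0.53540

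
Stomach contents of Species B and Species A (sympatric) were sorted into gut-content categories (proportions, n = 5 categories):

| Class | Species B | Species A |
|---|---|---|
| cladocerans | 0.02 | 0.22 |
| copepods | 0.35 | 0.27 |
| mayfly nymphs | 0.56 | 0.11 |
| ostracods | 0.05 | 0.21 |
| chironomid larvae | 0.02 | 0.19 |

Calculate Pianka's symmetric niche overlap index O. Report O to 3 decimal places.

Σ p₁ᵢp₂ᵢ = 0.0044 + 0.0945 + 0.0616 + 0.0105 + 0.0038 = 0.1748
Σp_1ᵢ² = 0.02² + 0.35² + 0.56² + 0.05² + 0.02² = 0.0004 + 0.1225 + 0.3136 + 0.0025 + 0.0004 = 0.4394
Σp_2ᵢ² = 0.22² + 0.27² + 0.11² + 0.21² + 0.19² = 0.0484 + 0.0729 + 0.0121 + 0.0441 + 0.0361 = 0.2136
O = 0.1748 / √(0.4394 × 0.2136) = 0.1748 / 0.306359 = 0.57057

0.571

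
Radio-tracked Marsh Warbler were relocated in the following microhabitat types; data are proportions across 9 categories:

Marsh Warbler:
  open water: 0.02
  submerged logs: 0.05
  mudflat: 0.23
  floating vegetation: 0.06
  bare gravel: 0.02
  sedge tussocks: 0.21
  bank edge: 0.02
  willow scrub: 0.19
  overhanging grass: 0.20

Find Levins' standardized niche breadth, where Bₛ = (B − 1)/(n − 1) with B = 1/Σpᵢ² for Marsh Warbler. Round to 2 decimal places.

Σpᵢ² = 0.02² + 0.05² + 0.23² + 0.06² + 0.02² + 0.21² + 0.02² + 0.19² + 0.20² = 0.0004 + 0.0025 + 0.0529 + 0.0036 + 0.0004 + 0.0441 + 0.0004 + 0.0361 + 0.0400 = 0.1804
B = 1 / 0.1804 = 5.5432
Bₛ = (B − 1)/(n − 1) = (5.5432 − 1)/(9 − 1) = 4.5432/8 = 0.5679

0.57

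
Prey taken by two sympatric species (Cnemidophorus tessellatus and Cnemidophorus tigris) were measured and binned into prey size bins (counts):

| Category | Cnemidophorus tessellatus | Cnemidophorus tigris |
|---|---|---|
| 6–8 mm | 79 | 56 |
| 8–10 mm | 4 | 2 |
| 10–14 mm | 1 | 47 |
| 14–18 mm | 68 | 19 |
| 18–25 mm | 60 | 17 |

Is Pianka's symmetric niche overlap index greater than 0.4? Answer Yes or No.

Proportions for Cnemidophorus tessellatus (n=212): 79/212=0.3726, 4/212=0.0189, 1/212=0.0047, 68/212=0.3208, 60/212=0.2830
Proportions for Cnemidophorus tigris (n=141): 56/141=0.3972, 2/141=0.0142, 47/141=0.3333, 19/141=0.1348, 17/141=0.1206
Σ p₁ᵢp₂ᵢ = 0.147997 + 0.000268 + 0.001567 + 0.043244 + 0.034130 = 0.227206
Σp_1ᵢ² = 0.3726² + 0.0189² + 0.0047² + 0.3208² + 0.2830² = 0.138831 + 0.000357 + 0.000022 + 0.102913 + 0.080089 = 0.322212
Σp_2ᵢ² = 0.3972² + 0.0142² + 0.3333² + 0.1348² + 0.1206² = 0.157768 + 0.000202 + 0.111089 + 0.018171 + 0.014544 = 0.301774
O = 0.227206 / √(0.322212 × 0.301774) = 0.227206 / 0.3118256 = 0.7286
O = 0.7286 > 0.4 → Yes.

Yes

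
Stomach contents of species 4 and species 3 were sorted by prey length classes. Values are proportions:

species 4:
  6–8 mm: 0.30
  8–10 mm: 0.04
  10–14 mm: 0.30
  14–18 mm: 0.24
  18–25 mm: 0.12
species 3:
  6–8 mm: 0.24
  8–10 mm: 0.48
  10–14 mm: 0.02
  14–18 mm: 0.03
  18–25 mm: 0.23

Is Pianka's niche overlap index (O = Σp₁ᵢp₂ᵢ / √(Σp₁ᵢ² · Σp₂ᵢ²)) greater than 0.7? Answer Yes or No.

Σ p₁ᵢp₂ᵢ = 0.0720 + 0.0192 + 0.0060 + 0.0072 + 0.0276 = 0.1320
Σp_1ᵢ² = 0.30² + 0.04² + 0.30² + 0.24² + 0.12² = 0.0900 + 0.0016 + 0.0900 + 0.0576 + 0.0144 = 0.2536
Σp_2ᵢ² = 0.24² + 0.48² + 0.02² + 0.03² + 0.23² = 0.0576 + 0.2304 + 0.0004 + 0.0009 + 0.0529 = 0.3422
O = 0.1320 / √(0.2536 × 0.3422) = 0.1320 / 0.29459 = 0.4481
O = 0.4481 < 0.7 → No.

No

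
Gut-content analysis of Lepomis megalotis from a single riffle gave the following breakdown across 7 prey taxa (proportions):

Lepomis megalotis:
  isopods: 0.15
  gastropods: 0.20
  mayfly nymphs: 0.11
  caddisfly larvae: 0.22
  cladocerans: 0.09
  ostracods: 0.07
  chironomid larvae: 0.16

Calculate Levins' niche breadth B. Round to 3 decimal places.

Σpᵢ² = 0.15² + 0.20² + 0.11² + 0.22² + 0.09² + 0.07² + 0.16² = 0.0225 + 0.0400 + 0.0121 + 0.0484 + 0.0081 + 0.0049 + 0.0256 = 0.1616
B = 1 / 0.1616 = 6.18812

6.188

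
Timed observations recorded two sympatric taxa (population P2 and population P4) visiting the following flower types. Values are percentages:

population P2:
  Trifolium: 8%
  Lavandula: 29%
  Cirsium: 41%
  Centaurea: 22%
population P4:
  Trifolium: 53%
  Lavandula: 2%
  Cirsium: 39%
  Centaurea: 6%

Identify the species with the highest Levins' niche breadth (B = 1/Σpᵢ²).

Convert percentages to proportions (divide by 100).
Σp_P2ᵢ² = 0.08² + 0.29² + 0.41² + 0.22² = 0.0064 + 0.0841 + 0.1681 + 0.0484 = 0.3070
B_P2 = 1 / 0.3070 = 3.2573
Σp_P4ᵢ² = 0.53² + 0.02² + 0.39² + 0.06² = 0.2809 + 0.0004 + 0.1521 + 0.0036 = 0.4370
B_P4 = 1 / 0.4370 = 2.2883
Highest B → broadest niche (most generalist): population P2 (B = 3.26).

population P2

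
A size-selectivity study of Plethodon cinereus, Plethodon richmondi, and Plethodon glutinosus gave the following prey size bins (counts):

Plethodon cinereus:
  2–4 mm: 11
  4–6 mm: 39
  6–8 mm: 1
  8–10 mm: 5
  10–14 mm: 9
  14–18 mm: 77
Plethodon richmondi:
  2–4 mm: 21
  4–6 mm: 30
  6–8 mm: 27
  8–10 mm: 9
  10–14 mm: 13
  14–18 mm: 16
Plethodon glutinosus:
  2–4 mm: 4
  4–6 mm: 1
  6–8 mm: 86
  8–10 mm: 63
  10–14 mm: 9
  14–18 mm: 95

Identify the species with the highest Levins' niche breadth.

Plethodon richmondi

Proportions for Plethodon cinereus (n=142): 11/142=0.0775, 39/142=0.2746, 1/142=0.0070, 5/142=0.0352, 9/142=0.0634, 77/142=0.5423
Proportions for Plethodon richmondi (n=116): 21/116=0.1810, 30/116=0.2586, 27/116=0.2328, 9/116=0.0776, 13/116=0.1121, 16/116=0.1379
Proportions for Plethodon glutinosus (n=258): 4/258=0.0155, 1/258=0.0039, 86/258=0.3333, 63/258=0.2442, 9/258=0.0349, 95/258=0.3682
Σp_cineᵢ² = 0.0775² + 0.2746² + 0.0070² + 0.0352² + 0.0634² + 0.5423² = 0.006006 + 0.075405 + 0.000049 + 0.001239 + 0.004020 + 0.294089 = 0.380808
B_cine = 1 / 0.380808 = 2.6260
Σp_richᵢ² = 0.1810² + 0.2586² + 0.2328² + 0.0776² + 0.1121² + 0.1379² = 0.032761 + 0.066874 + 0.054196 + 0.006022 + 0.012566 + 0.019016 = 0.191435
B_rich = 1 / 0.191435 = 5.2237
Σp_glutᵢ² = 0.0155² + 0.0039² + 0.3333² + 0.2442² + 0.0349² + 0.3682² = 0.000240 + 0.000015 + 0.111089 + 0.059634 + 0.001218 + 0.135571 = 0.307767
B_glut = 1 / 0.307767 = 3.2492
Highest B → broadest niche (most generalist): Plethodon richmondi (B = 5.22).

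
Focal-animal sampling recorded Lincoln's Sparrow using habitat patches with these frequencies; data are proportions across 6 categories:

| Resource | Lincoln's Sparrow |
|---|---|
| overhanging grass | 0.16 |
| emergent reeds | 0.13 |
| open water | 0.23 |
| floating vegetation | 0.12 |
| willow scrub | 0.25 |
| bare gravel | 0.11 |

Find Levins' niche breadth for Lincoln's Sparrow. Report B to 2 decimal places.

5.42

Σpᵢ² = 0.16² + 0.13² + 0.23² + 0.12² + 0.25² + 0.11² = 0.0256 + 0.0169 + 0.0529 + 0.0144 + 0.0625 + 0.0121 = 0.1844
B = 1 / 0.1844 = 5.4230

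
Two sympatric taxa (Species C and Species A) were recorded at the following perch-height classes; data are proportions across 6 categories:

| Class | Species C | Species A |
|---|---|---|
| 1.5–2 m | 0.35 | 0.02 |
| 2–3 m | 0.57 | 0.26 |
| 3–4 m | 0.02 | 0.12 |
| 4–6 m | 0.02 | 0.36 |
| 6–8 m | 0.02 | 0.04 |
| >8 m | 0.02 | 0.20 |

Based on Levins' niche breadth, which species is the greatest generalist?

Species A

Σp_Cᵢ² = 0.35² + 0.57² + 0.02² + 0.02² + 0.02² + 0.02² = 0.1225 + 0.3249 + 0.0004 + 0.0004 + 0.0004 + 0.0004 = 0.4490
B_C = 1 / 0.4490 = 2.2272
Σp_Aᵢ² = 0.02² + 0.26² + 0.12² + 0.36² + 0.04² + 0.20² = 0.0004 + 0.0676 + 0.0144 + 0.1296 + 0.0016 + 0.0400 = 0.2536
B_A = 1 / 0.2536 = 3.9432
Highest B → broadest niche (most generalist): Species A (B = 3.94).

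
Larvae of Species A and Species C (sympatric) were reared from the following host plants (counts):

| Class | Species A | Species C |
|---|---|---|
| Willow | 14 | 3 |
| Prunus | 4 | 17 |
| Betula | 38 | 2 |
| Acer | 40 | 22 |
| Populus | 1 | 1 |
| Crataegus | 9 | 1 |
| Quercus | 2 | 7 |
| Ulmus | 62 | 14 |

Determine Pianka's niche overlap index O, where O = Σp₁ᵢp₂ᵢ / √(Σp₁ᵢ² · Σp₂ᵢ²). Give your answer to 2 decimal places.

Proportions for Species A (n=170): 14/170=0.0824, 4/170=0.0235, 38/170=0.2235, 40/170=0.2353, 1/170=0.0059, 9/170=0.0529, 2/170=0.0118, 62/170=0.3647
Proportions for Species C (n=67): 3/67=0.0448, 17/67=0.2537, 2/67=0.0299, 22/67=0.3284, 1/67=0.0149, 1/67=0.0149, 7/67=0.1045, 14/67=0.2090
Σ p₁ᵢp₂ᵢ = 0.003692 + 0.005962 + 0.006683 + 0.077273 + 0.000088 + 0.000788 + 0.001233 + 0.076222 = 0.171941
Σp_1ᵢ² = 0.0824² + 0.0235² + 0.2235² + 0.2353² + 0.0059² + 0.0529² + 0.0118² + 0.3647² = 0.006790 + 0.000552 + 0.049952 + 0.055366 + 0.000035 + 0.002798 + 0.000139 + 0.133006 = 0.248638
Σp_2ᵢ² = 0.0448² + 0.2537² + 0.0299² + 0.3284² + 0.0149² + 0.0149² + 0.1045² + 0.2090² = 0.002007 + 0.064364 + 0.000894 + 0.107847 + 0.000222 + 0.000222 + 0.010920 + 0.043681 = 0.230157
O = 0.171941 / √(0.248638 × 0.230157) = 0.171941 / 0.2392191 = 0.7188

0.72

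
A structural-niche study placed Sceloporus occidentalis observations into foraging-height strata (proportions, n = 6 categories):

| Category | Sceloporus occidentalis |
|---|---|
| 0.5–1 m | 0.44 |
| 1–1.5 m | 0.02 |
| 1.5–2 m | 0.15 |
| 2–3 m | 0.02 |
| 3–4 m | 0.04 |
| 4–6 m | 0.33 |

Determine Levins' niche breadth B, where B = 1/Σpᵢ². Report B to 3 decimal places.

3.054

Σpᵢ² = 0.44² + 0.02² + 0.15² + 0.02² + 0.04² + 0.33² = 0.1936 + 0.0004 + 0.0225 + 0.0004 + 0.0016 + 0.1089 = 0.3274
B = 1 / 0.3274 = 3.05437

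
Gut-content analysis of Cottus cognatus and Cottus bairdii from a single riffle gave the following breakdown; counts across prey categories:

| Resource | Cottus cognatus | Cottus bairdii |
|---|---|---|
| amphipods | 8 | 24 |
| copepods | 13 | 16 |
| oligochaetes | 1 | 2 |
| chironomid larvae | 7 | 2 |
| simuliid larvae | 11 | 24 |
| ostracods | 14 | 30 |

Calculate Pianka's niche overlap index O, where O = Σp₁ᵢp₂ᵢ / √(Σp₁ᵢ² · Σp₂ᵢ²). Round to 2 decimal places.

Proportions for Cottus cognatus (n=54): 8/54=0.1481, 13/54=0.2407, 1/54=0.0185, 7/54=0.1296, 11/54=0.2037, 14/54=0.2593
Proportions for Cottus bairdii (n=98): 24/98=0.2449, 16/98=0.1633, 2/98=0.0204, 2/98=0.0204, 24/98=0.2449, 30/98=0.3061
Σ p₁ᵢp₂ᵢ = 0.036270 + 0.039306 + 0.000377 + 0.002644 + 0.049886 + 0.079372 = 0.207855
Σp_1ᵢ² = 0.1481² + 0.2407² + 0.0185² + 0.1296² + 0.2037² + 0.2593² = 0.021934 + 0.057936 + 0.000342 + 0.016796 + 0.041494 + 0.067236 = 0.205738
Σp_2ᵢ² = 0.2449² + 0.1633² + 0.0204² + 0.0204² + 0.2449² + 0.3061² = 0.059976 + 0.026667 + 0.000416 + 0.000416 + 0.059976 + 0.093697 = 0.241148
O = 0.207855 / √(0.205738 × 0.241148) = 0.207855 / 0.2227404 = 0.9332

0.93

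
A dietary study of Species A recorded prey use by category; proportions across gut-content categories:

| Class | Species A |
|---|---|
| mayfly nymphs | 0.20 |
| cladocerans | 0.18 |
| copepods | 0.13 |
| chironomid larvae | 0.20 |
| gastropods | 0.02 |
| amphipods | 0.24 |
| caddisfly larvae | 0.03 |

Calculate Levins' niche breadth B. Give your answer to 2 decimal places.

Σpᵢ² = 0.20² + 0.18² + 0.13² + 0.20² + 0.02² + 0.24² + 0.03² = 0.0400 + 0.0324 + 0.0169 + 0.0400 + 0.0004 + 0.0576 + 0.0009 = 0.1882
B = 1 / 0.1882 = 5.3135

5.31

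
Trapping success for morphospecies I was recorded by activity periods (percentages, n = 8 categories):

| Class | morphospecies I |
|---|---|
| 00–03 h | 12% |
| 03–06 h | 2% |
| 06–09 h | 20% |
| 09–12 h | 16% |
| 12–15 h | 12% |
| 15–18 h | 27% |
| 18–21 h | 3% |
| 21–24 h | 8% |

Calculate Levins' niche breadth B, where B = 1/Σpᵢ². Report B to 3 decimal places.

5.714

Convert percentages to proportions (divide by 100).
Σpᵢ² = 0.12² + 0.02² + 0.20² + 0.16² + 0.12² + 0.27² + 0.03² + 0.08² = 0.0144 + 0.0004 + 0.0400 + 0.0256 + 0.0144 + 0.0729 + 0.0009 + 0.0064 = 0.1750
B = 1 / 0.1750 = 5.71429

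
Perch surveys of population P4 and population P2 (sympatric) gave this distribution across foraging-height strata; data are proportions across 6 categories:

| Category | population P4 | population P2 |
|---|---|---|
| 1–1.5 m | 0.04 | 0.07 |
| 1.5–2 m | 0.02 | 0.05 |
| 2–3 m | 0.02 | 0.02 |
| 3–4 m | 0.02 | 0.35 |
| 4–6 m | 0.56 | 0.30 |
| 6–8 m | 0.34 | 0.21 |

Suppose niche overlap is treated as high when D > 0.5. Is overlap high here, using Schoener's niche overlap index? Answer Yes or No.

Yes

Σ|p₁ᵢ − p₂ᵢ| = 0.03 + 0.03 + 0.00 + 0.33 + 0.26 + 0.13 = 0.78
D = 1 − ½ × 0.78 = 1 − 0.390 = 0.6100
D = 0.6100 > 0.5 → Yes.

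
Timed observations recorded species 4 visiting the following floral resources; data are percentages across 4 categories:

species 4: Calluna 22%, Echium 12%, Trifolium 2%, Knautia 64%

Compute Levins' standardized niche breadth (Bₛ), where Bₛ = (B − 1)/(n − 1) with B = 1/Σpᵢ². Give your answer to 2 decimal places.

0.37

Convert percentages to proportions (divide by 100).
Σpᵢ² = 0.22² + 0.12² + 0.02² + 0.64² = 0.0484 + 0.0144 + 0.0004 + 0.4096 = 0.4728
B = 1 / 0.4728 = 2.1151
Bₛ = (B − 1)/(n − 1) = (2.1151 − 1)/(4 − 1) = 1.1151/3 = 0.3717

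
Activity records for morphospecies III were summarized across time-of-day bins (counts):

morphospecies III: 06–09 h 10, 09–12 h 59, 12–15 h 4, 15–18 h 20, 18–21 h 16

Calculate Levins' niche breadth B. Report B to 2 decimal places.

2.79

Proportions for morphospecies III (n=109): 10/109=0.0917, 59/109=0.5413, 4/109=0.0367, 20/109=0.1835, 16/109=0.1468
Σpᵢ² = 0.0917² + 0.5413² + 0.0367² + 0.1835² + 0.1468² = 0.008409 + 0.293006 + 0.001347 + 0.033672 + 0.021550 = 0.357984
B = 1 / 0.357984 = 2.7934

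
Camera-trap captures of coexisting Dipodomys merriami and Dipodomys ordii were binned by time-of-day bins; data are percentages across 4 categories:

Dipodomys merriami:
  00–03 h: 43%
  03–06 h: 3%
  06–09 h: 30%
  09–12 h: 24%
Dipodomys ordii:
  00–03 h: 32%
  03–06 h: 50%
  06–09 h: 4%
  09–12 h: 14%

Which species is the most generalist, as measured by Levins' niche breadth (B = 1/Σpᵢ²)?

Convert percentages to proportions (divide by 100).
Σp_merrᵢ² = 0.43² + 0.03² + 0.30² + 0.24² = 0.1849 + 0.0009 + 0.0900 + 0.0576 = 0.3334
B_merr = 1 / 0.3334 = 2.9994
Σp_ordiᵢ² = 0.32² + 0.50² + 0.04² + 0.14² = 0.1024 + 0.2500 + 0.0016 + 0.0196 = 0.3736
B_ordi = 1 / 0.3736 = 2.6767
Highest B → broadest niche (most generalist): Dipodomys merriami (B = 3.00).

Dipodomys merriami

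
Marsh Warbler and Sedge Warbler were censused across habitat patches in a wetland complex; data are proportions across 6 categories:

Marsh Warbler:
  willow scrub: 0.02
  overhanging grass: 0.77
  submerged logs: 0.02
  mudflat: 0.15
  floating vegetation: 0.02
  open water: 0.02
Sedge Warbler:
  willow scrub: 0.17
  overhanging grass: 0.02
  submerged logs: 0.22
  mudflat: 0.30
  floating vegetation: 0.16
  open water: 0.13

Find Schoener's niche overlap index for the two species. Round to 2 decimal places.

Σ|p₁ᵢ − p₂ᵢ| = 0.15 + 0.75 + 0.20 + 0.15 + 0.14 + 0.11 = 1.50
D = 1 − ½ × 1.50 = 1 − 0.750 = 0.2500

0.25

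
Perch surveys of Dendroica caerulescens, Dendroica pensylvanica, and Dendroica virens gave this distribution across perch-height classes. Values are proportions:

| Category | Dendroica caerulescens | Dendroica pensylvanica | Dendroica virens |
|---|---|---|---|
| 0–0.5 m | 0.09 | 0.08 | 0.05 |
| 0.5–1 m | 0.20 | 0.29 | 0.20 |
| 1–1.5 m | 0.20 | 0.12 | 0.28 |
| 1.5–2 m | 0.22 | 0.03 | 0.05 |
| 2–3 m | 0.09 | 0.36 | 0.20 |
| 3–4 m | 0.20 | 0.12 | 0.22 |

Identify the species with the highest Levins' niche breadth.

Σp_caerᵢ² = 0.09² + 0.20² + 0.20² + 0.22² + 0.09² + 0.20² = 0.0081 + 0.0400 + 0.0400 + 0.0484 + 0.0081 + 0.0400 = 0.1846
B_caer = 1 / 0.1846 = 5.4171
Σp_pensᵢ² = 0.08² + 0.29² + 0.12² + 0.03² + 0.36² + 0.12² = 0.0064 + 0.0841 + 0.0144 + 0.0009 + 0.1296 + 0.0144 = 0.2498
B_pens = 1 / 0.2498 = 4.0032
Σp_vireᵢ² = 0.05² + 0.20² + 0.28² + 0.05² + 0.20² + 0.22² = 0.0025 + 0.0400 + 0.0784 + 0.0025 + 0.0400 + 0.0484 = 0.2118
B_vire = 1 / 0.2118 = 4.7214
Highest B → broadest niche (most generalist): Dendroica caerulescens (B = 5.42).

Dendroica caerulescens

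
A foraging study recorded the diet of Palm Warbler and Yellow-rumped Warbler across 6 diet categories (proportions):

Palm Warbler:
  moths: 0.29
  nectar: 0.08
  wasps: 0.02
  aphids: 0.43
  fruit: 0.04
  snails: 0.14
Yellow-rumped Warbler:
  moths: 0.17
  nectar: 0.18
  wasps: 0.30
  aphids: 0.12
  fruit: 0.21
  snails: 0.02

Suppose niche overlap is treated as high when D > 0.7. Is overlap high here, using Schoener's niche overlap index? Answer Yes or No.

Σ|p₁ᵢ − p₂ᵢ| = 0.12 + 0.10 + 0.28 + 0.31 + 0.17 + 0.12 = 1.10
D = 1 − ½ × 1.10 = 1 − 0.550 = 0.4500
D = 0.4500 < 0.7 → No.

No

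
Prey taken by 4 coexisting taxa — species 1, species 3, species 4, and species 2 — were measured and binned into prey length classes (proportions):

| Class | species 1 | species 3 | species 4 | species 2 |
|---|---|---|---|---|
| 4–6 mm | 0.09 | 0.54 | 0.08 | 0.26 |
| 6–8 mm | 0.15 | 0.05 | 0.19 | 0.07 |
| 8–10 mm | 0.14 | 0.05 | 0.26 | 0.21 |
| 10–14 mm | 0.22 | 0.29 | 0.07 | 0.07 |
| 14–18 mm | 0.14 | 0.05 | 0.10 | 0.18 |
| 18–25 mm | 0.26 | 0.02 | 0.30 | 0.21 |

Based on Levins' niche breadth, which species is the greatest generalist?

species 1

Σp_1ᵢ² = 0.09² + 0.15² + 0.14² + 0.22² + 0.14² + 0.26² = 0.0081 + 0.0225 + 0.0196 + 0.0484 + 0.0196 + 0.0676 = 0.1858
B_1 = 1 / 0.1858 = 5.3821
Σp_3ᵢ² = 0.54² + 0.05² + 0.05² + 0.29² + 0.05² + 0.02² = 0.2916 + 0.0025 + 0.0025 + 0.0841 + 0.0025 + 0.0004 = 0.3836
B_3 = 1 / 0.3836 = 2.6069
Σp_4ᵢ² = 0.08² + 0.19² + 0.26² + 0.07² + 0.10² + 0.30² = 0.0064 + 0.0361 + 0.0676 + 0.0049 + 0.0100 + 0.0900 = 0.2150
B_4 = 1 / 0.2150 = 4.6512
Σp_2ᵢ² = 0.26² + 0.07² + 0.21² + 0.07² + 0.18² + 0.21² = 0.0676 + 0.0049 + 0.0441 + 0.0049 + 0.0324 + 0.0441 = 0.1980
B_2 = 1 / 0.1980 = 5.0505
Highest B → broadest niche (most generalist): species 1 (B = 5.38).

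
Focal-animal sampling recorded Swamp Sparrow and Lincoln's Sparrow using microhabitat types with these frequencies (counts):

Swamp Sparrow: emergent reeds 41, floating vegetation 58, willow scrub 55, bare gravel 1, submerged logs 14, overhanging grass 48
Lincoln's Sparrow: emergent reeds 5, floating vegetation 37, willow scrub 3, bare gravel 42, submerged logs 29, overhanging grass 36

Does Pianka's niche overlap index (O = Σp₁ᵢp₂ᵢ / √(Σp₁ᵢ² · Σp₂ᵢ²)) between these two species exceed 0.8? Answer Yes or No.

No

Proportions for Swamp Sparrow (n=217): 41/217=0.1889, 58/217=0.2673, 55/217=0.2535, 1/217=0.0046, 14/217=0.0645, 48/217=0.2212
Proportions for Lincoln's Sparrow (n=152): 5/152=0.0329, 37/152=0.2434, 3/152=0.0197, 42/152=0.2763, 29/152=0.1908, 36/152=0.2368
Σ p₁ᵢp₂ᵢ = 0.006215 + 0.065061 + 0.004994 + 0.001271 + 0.012307 + 0.052380 = 0.142228
Σp_1ᵢ² = 0.1889² + 0.2673² + 0.2535² + 0.0046² + 0.0645² + 0.2212² = 0.035683 + 0.071449 + 0.064262 + 0.000021 + 0.004160 + 0.048929 = 0.224504
Σp_2ᵢ² = 0.0329² + 0.2434² + 0.0197² + 0.2763² + 0.1908² + 0.2368² = 0.001082 + 0.059244 + 0.000388 + 0.076342 + 0.036405 + 0.056074 = 0.229535
O = 0.142228 / √(0.224504 × 0.229535) = 0.142228 / 0.2270056 = 0.6265
O = 0.6265 < 0.8 → No.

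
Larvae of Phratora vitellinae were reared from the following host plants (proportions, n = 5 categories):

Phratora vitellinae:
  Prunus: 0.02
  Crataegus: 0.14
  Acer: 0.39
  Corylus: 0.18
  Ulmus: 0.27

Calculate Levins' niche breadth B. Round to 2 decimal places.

3.60

Σpᵢ² = 0.02² + 0.14² + 0.39² + 0.18² + 0.27² = 0.0004 + 0.0196 + 0.1521 + 0.0324 + 0.0729 = 0.2774
B = 1 / 0.2774 = 3.6049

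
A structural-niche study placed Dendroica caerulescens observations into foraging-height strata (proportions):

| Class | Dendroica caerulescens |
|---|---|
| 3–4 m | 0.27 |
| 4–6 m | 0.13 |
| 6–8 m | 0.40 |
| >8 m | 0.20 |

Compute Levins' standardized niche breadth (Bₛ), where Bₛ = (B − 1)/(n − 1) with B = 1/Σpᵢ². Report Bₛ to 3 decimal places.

Σpᵢ² = 0.27² + 0.13² + 0.40² + 0.20² = 0.0729 + 0.0169 + 0.1600 + 0.0400 = 0.2898
B = 1 / 0.2898 = 3.45066
Bₛ = (B − 1)/(n − 1) = (3.45066 − 1)/(4 − 1) = 2.45066/3 = 0.81689

0.817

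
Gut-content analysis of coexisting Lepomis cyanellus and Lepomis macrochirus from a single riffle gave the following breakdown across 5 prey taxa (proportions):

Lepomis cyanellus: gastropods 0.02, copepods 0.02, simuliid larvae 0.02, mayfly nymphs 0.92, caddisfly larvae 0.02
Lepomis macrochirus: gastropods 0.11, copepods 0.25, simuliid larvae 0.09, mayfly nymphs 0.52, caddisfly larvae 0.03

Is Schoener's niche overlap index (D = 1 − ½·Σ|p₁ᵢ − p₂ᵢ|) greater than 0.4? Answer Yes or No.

Σ|p₁ᵢ − p₂ᵢ| = 0.09 + 0.23 + 0.07 + 0.40 + 0.01 = 0.80
D = 1 − ½ × 0.80 = 1 − 0.400 = 0.6000
D = 0.6000 > 0.4 → Yes.

Yes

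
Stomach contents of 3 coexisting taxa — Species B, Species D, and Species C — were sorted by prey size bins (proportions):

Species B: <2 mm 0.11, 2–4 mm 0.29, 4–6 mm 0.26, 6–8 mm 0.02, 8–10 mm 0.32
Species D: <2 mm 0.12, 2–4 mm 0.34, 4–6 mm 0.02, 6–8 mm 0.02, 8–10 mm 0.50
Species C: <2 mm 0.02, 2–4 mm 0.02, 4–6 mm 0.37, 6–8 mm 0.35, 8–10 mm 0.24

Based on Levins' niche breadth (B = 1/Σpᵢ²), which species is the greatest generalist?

Species B

Σp_Bᵢ² = 0.11² + 0.29² + 0.26² + 0.02² + 0.32² = 0.0121 + 0.0841 + 0.0676 + 0.0004 + 0.1024 = 0.2666
B_B = 1 / 0.2666 = 3.7509
Σp_Dᵢ² = 0.12² + 0.34² + 0.02² + 0.02² + 0.50² = 0.0144 + 0.1156 + 0.0004 + 0.0004 + 0.2500 = 0.3808
B_D = 1 / 0.3808 = 2.6261
Σp_Cᵢ² = 0.02² + 0.02² + 0.37² + 0.35² + 0.24² = 0.0004 + 0.0004 + 0.1369 + 0.1225 + 0.0576 = 0.3178
B_C = 1 / 0.3178 = 3.1466
Highest B → broadest niche (most generalist): Species B (B = 3.75).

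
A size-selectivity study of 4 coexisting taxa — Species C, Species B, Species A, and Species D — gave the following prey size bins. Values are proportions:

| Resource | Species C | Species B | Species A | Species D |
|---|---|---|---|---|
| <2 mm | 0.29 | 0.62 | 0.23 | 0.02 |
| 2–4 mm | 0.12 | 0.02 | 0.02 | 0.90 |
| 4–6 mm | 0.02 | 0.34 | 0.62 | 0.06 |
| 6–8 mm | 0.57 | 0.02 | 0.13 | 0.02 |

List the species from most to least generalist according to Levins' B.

Σp_Cᵢ² = 0.29² + 0.12² + 0.02² + 0.57² = 0.0841 + 0.0144 + 0.0004 + 0.3249 = 0.4238
B_C = 1 / 0.4238 = 2.3596
Σp_Bᵢ² = 0.62² + 0.02² + 0.34² + 0.02² = 0.3844 + 0.0004 + 0.1156 + 0.0004 = 0.5008
B_B = 1 / 0.5008 = 1.9968
Σp_Aᵢ² = 0.23² + 0.02² + 0.62² + 0.13² = 0.0529 + 0.0004 + 0.3844 + 0.0169 = 0.4546
B_A = 1 / 0.4546 = 2.1997
Σp_Dᵢ² = 0.02² + 0.90² + 0.06² + 0.02² = 0.0004 + 0.8100 + 0.0036 + 0.0004 = 0.8144
B_D = 1 / 0.8144 = 1.2279
Ranking by B (broadest → narrowest): Species C (2.36) > Species A (2.20) > Species B (2.00) > Species D (1.23)

Species C > Species A > Species B > Species D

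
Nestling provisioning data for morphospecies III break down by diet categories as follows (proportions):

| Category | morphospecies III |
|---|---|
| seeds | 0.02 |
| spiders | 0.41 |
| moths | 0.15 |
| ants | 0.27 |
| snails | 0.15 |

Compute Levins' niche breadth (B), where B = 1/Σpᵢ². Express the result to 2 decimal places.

3.49

Σpᵢ² = 0.02² + 0.41² + 0.15² + 0.27² + 0.15² = 0.0004 + 0.1681 + 0.0225 + 0.0729 + 0.0225 = 0.2864
B = 1 / 0.2864 = 3.4916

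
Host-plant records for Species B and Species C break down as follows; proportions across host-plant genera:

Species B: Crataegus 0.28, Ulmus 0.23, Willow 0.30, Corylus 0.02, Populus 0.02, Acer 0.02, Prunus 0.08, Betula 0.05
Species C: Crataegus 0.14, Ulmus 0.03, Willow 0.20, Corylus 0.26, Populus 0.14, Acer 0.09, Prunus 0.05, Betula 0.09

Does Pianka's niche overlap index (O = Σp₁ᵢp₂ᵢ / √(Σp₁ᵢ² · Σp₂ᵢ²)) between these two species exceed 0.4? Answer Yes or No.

Σ p₁ᵢp₂ᵢ = 0.0392 + 0.0069 + 0.0600 + 0.0052 + 0.0028 + 0.0018 + 0.0040 + 0.0045 = 0.1244
Σp_1ᵢ² = 0.28² + 0.23² + 0.30² + 0.02² + 0.02² + 0.02² + 0.08² + 0.05² = 0.0784 + 0.0529 + 0.0900 + 0.0004 + 0.0004 + 0.0004 + 0.0064 + 0.0025 = 0.2314
Σp_2ᵢ² = 0.14² + 0.03² + 0.20² + 0.26² + 0.14² + 0.09² + 0.05² + 0.09² = 0.0196 + 0.0009 + 0.0400 + 0.0676 + 0.0196 + 0.0081 + 0.0025 + 0.0081 = 0.1664
O = 0.1244 / √(0.2314 × 0.1664) = 0.1244 / 0.19623 = 0.6339
O = 0.6339 > 0.4 → Yes.

Yes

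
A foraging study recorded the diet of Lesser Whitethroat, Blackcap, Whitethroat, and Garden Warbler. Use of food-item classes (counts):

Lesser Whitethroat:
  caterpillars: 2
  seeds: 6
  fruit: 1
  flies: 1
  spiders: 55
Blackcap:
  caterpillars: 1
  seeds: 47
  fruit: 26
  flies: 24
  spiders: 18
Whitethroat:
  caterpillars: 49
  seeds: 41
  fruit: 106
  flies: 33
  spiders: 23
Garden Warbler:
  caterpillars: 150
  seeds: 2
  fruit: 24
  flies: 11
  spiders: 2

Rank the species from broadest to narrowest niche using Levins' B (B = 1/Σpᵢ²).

Proportions for Lesser Whitethroat (n=65): 2/65=0.0308, 6/65=0.0923, 1/65=0.0154, 1/65=0.0154, 55/65=0.8462
Proportions for Blackcap (n=116): 1/116=0.0086, 47/116=0.4052, 26/116=0.2241, 24/116=0.2069, 18/116=0.1552
Proportions for Whitethroat (n=252): 49/252=0.1944, 41/252=0.1627, 106/252=0.4206, 33/252=0.1310, 23/252=0.0913
Proportions for Garden Warbler (n=189): 150/189=0.7937, 2/189=0.0106, 24/189=0.1270, 11/189=0.0582, 2/189=0.0106
Σp_Lessᵢ² = 0.0308² + 0.0923² + 0.0154² + 0.0154² + 0.8462² = 0.000949 + 0.008519 + 0.000237 + 0.000237 + 0.716054 = 0.725996
B_Less = 1 / 0.725996 = 1.3774
Σp_Blacᵢ² = 0.0086² + 0.4052² + 0.2241² + 0.2069² + 0.1552² = 0.000074 + 0.164187 + 0.050221 + 0.042808 + 0.024087 = 0.281377
B_Blac = 1 / 0.281377 = 3.5540
Σp_Whitᵢ² = 0.1944² + 0.1627² + 0.4206² + 0.1310² + 0.0913² = 0.037791 + 0.026471 + 0.176904 + 0.017161 + 0.008336 = 0.266663
B_Whit = 1 / 0.266663 = 3.7501
Σp_Gardᵢ² = 0.7937² + 0.0106² + 0.1270² + 0.0582² + 0.0106² = 0.629960 + 0.000112 + 0.016129 + 0.003387 + 0.000112 = 0.649700
B_Gard = 1 / 0.649700 = 1.5392
Ranking by B (broadest → narrowest): Whitethroat (3.75) > Blackcap (3.55) > Garden Warbler (1.54) > Lesser Whitethroat (1.38)

Whitethroat > Blackcap > Garden Warbler > Lesser Whitethroat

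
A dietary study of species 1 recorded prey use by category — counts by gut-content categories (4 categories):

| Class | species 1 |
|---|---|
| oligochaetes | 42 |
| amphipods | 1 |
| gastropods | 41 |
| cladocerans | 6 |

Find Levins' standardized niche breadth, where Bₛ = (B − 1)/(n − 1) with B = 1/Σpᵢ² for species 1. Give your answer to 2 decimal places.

Proportions for species 1 (n=90): 42/90=0.4667, 1/90=0.0111, 41/90=0.4556, 6/90=0.0667
Σpᵢ² = 0.4667² + 0.0111² + 0.4556² + 0.0667² = 0.217809 + 0.000123 + 0.207571 + 0.004449 = 0.429952
B = 1 / 0.429952 = 2.3258
Bₛ = (B − 1)/(n − 1) = (2.3258 − 1)/(4 − 1) = 1.3258/3 = 0.4419

0.44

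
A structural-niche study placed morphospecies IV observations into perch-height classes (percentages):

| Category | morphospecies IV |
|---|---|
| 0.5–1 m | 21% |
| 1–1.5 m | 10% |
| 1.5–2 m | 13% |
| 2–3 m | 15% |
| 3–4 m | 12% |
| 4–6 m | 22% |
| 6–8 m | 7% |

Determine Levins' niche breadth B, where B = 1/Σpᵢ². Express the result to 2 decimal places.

Convert percentages to proportions (divide by 100).
Σpᵢ² = 0.21² + 0.10² + 0.13² + 0.15² + 0.12² + 0.22² + 0.07² = 0.0441 + 0.0100 + 0.0169 + 0.0225 + 0.0144 + 0.0484 + 0.0049 = 0.1612
B = 1 / 0.1612 = 6.2035

6.20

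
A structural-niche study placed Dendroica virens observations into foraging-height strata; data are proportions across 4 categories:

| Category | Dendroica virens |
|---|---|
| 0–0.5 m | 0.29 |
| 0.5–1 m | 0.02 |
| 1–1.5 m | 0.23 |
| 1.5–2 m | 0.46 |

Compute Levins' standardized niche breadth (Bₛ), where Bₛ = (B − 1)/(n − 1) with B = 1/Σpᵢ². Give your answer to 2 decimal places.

Σpᵢ² = 0.29² + 0.02² + 0.23² + 0.46² = 0.0841 + 0.0004 + 0.0529 + 0.2116 = 0.3490
B = 1 / 0.3490 = 2.8653
Bₛ = (B − 1)/(n − 1) = (2.8653 − 1)/(4 − 1) = 1.8653/3 = 0.6218

0.62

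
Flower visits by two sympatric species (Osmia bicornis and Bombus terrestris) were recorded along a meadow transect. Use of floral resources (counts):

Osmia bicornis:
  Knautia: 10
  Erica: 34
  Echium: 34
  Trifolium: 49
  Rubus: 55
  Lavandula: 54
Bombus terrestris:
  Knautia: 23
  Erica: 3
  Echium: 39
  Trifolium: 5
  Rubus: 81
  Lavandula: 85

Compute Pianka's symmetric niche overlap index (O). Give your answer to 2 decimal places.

Proportions for Osmia bicornis (n=236): 10/236=0.0424, 34/236=0.1441, 34/236=0.1441, 49/236=0.2076, 55/236=0.2331, 54/236=0.2288
Proportions for Bombus terrestris (n=236): 23/236=0.0975, 3/236=0.0127, 39/236=0.1653, 5/236=0.0212, 81/236=0.3432, 85/236=0.3602
Σ p₁ᵢp₂ᵢ = 0.004134 + 0.001830 + 0.023820 + 0.004401 + 0.080000 + 0.082414 = 0.196599
Σp_1ᵢ² = 0.0424² + 0.1441² + 0.1441² + 0.2076² + 0.2331² + 0.2288² = 0.001798 + 0.020765 + 0.020765 + 0.043098 + 0.054336 + 0.052349 = 0.193111
Σp_2ᵢ² = 0.0975² + 0.0127² + 0.1653² + 0.0212² + 0.3432² + 0.3602² = 0.009506 + 0.000161 + 0.027324 + 0.000449 + 0.117786 + 0.129744 = 0.284970
O = 0.196599 / √(0.193111 × 0.284970) = 0.196599 / 0.2345865 = 0.8381

0.84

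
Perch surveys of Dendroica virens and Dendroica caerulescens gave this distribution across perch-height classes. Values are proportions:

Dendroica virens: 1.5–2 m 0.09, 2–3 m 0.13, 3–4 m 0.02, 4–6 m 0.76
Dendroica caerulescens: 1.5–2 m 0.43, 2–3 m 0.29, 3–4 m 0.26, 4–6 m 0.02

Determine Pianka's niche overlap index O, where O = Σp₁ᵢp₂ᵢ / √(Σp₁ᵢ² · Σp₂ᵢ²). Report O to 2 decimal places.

0.21

Σ p₁ᵢp₂ᵢ = 0.0387 + 0.0377 + 0.0052 + 0.0152 = 0.0968
Σp_1ᵢ² = 0.09² + 0.13² + 0.02² + 0.76² = 0.0081 + 0.0169 + 0.0004 + 0.5776 = 0.6030
Σp_2ᵢ² = 0.43² + 0.29² + 0.26² + 0.02² = 0.1849 + 0.0841 + 0.0676 + 0.0004 = 0.3370
O = 0.0968 / √(0.6030 × 0.3370) = 0.0968 / 0.45079 = 0.2147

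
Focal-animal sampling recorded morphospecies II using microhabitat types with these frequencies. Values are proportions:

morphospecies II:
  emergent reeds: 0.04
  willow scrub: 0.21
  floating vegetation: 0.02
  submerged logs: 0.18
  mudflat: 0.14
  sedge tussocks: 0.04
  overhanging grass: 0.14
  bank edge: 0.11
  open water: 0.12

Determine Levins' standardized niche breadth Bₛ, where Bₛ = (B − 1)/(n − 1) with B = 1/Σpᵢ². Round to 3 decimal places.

Σpᵢ² = 0.04² + 0.21² + 0.02² + 0.18² + 0.14² + 0.04² + 0.14² + 0.11² + 0.12² = 0.0016 + 0.0441 + 0.0004 + 0.0324 + 0.0196 + 0.0016 + 0.0196 + 0.0121 + 0.0144 = 0.1458
B = 1 / 0.1458 = 6.85871
Bₛ = (B − 1)/(n − 1) = (6.85871 − 1)/(9 − 1) = 5.85871/8 = 0.73234

0.732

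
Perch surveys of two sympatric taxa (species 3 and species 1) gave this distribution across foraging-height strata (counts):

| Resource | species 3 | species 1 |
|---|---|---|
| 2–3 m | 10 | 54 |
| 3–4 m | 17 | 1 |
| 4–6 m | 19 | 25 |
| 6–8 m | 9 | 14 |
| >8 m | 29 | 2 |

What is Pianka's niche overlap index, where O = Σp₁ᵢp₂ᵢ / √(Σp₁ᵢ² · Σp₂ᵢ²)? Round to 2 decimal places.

Proportions for species 3 (n=84): 10/84=0.1190, 17/84=0.2024, 19/84=0.2262, 9/84=0.1071, 29/84=0.3452
Proportions for species 1 (n=96): 54/96=0.5625, 1/96=0.0104, 25/96=0.2604, 14/96=0.1458, 2/96=0.0208
Σ p₁ᵢp₂ᵢ = 0.066938 + 0.002105 + 0.058902 + 0.015615 + 0.007180 = 0.150740
Σp_1ᵢ² = 0.1190² + 0.2024² + 0.2262² + 0.1071² + 0.3452² = 0.014161 + 0.040966 + 0.051166 + 0.011470 + 0.119163 = 0.236926
Σp_2ᵢ² = 0.5625² + 0.0104² + 0.2604² + 0.1458² + 0.0208² = 0.316406 + 0.000108 + 0.067808 + 0.021258 + 0.000433 = 0.406013
O = 0.150740 / √(0.236926 × 0.406013) = 0.150740 / 0.3101532 = 0.4860

0.49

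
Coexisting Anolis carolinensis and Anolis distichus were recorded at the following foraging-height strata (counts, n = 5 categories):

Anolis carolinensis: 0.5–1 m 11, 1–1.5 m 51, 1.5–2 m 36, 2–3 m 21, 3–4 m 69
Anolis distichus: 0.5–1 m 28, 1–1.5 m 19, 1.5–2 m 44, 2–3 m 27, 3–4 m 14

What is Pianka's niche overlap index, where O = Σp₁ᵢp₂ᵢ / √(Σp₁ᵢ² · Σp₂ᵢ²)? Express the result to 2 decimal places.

0.72

Proportions for Anolis carolinensis (n=188): 11/188=0.0585, 51/188=0.2713, 36/188=0.1915, 21/188=0.1117, 69/188=0.3670
Proportions for Anolis distichus (n=132): 28/132=0.2121, 19/132=0.1439, 44/132=0.3333, 27/132=0.2045, 14/132=0.1061
Σ p₁ᵢp₂ᵢ = 0.012408 + 0.039040 + 0.063827 + 0.022843 + 0.038939 = 0.177057
Σp_1ᵢ² = 0.0585² + 0.2713² + 0.1915² + 0.1117² + 0.3670² = 0.003422 + 0.073604 + 0.036672 + 0.012477 + 0.134689 = 0.260864
Σp_2ᵢ² = 0.2121² + 0.1439² + 0.3333² + 0.2045² + 0.1061² = 0.044986 + 0.020707 + 0.111089 + 0.041820 + 0.011257 = 0.229859
O = 0.177057 / √(0.260864 × 0.229859) = 0.177057 / 0.2448713 = 0.7231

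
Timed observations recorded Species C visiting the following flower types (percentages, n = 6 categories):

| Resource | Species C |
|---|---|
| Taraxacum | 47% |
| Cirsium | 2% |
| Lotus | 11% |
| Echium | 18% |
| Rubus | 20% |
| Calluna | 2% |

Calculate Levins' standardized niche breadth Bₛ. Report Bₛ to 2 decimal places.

Convert percentages to proportions (divide by 100).
Σpᵢ² = 0.47² + 0.02² + 0.11² + 0.18² + 0.20² + 0.02² = 0.2209 + 0.0004 + 0.0121 + 0.0324 + 0.0400 + 0.0004 = 0.3062
B = 1 / 0.3062 = 3.2658
Bₛ = (B − 1)/(n − 1) = (3.2658 − 1)/(6 − 1) = 2.2658/5 = 0.4532

0.45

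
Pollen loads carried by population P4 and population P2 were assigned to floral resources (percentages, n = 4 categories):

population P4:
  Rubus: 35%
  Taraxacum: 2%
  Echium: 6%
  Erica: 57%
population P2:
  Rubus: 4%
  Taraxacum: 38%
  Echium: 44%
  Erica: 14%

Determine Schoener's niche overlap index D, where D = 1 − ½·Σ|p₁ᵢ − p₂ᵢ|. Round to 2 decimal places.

0.26

Convert percentages to proportions (divide by 100).
Σ|p₁ᵢ − p₂ᵢ| = 0.31 + 0.36 + 0.38 + 0.43 = 1.48
D = 1 − ½ × 1.48 = 1 − 0.740 = 0.2600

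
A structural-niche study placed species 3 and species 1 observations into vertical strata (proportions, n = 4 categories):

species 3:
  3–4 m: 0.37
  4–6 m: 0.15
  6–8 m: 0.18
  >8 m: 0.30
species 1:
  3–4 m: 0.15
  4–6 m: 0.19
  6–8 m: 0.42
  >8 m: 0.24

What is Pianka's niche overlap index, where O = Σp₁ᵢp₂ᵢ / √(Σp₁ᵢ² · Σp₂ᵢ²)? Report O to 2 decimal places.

Σ p₁ᵢp₂ᵢ = 0.0555 + 0.0285 + 0.0756 + 0.0720 = 0.2316
Σp_1ᵢ² = 0.37² + 0.15² + 0.18² + 0.30² = 0.1369 + 0.0225 + 0.0324 + 0.0900 = 0.2818
Σp_2ᵢ² = 0.15² + 0.19² + 0.42² + 0.24² = 0.0225 + 0.0361 + 0.1764 + 0.0576 = 0.2926
O = 0.2316 / √(0.2818 × 0.2926) = 0.2316 / 0.28715 = 0.8065

0.81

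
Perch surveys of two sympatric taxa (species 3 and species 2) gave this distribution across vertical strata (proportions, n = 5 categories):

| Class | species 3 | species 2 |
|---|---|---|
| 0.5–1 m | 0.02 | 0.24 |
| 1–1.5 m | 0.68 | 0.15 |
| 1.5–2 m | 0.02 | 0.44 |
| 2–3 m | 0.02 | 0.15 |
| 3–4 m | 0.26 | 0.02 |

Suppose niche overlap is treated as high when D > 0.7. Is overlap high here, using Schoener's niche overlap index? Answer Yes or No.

Σ|p₁ᵢ − p₂ᵢ| = 0.22 + 0.53 + 0.42 + 0.13 + 0.24 = 1.54
D = 1 − ½ × 1.54 = 1 − 0.770 = 0.2300
D = 0.2300 < 0.7 → No.

No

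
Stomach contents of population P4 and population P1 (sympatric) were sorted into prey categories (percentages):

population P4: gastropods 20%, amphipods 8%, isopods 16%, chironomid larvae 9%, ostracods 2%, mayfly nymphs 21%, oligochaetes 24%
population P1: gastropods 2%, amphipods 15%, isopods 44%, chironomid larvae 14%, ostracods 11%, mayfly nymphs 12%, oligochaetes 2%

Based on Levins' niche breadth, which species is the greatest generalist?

Convert percentages to proportions (divide by 100).
Σp_P4ᵢ² = 0.20² + 0.08² + 0.16² + 0.09² + 0.02² + 0.21² + 0.24² = 0.0400 + 0.0064 + 0.0256 + 0.0081 + 0.0004 + 0.0441 + 0.0576 = 0.1822
B_P4 = 1 / 0.1822 = 5.4885
Σp_P1ᵢ² = 0.02² + 0.15² + 0.44² + 0.14² + 0.11² + 0.12² + 0.02² = 0.0004 + 0.0225 + 0.1936 + 0.0196 + 0.0121 + 0.0144 + 0.0004 = 0.2630
B_P1 = 1 / 0.2630 = 3.8023
Highest B → broadest niche (most generalist): population P4 (B = 5.49).

population P4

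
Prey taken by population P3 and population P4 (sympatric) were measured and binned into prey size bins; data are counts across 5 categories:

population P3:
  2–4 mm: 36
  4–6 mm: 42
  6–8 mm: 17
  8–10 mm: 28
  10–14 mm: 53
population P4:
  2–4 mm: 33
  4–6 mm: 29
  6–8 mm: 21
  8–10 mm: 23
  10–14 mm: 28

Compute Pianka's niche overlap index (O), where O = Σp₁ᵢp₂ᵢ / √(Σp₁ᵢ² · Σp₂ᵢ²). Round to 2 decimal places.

Proportions for population P3 (n=176): 36/176=0.2045, 42/176=0.2386, 17/176=0.0966, 28/176=0.1591, 53/176=0.3011
Proportions for population P4 (n=134): 33/134=0.2463, 29/134=0.2164, 21/134=0.1567, 23/134=0.1716, 28/134=0.2090
Σ p₁ᵢp₂ᵢ = 0.050368 + 0.051633 + 0.015137 + 0.027302 + 0.062930 = 0.207370
Σp_1ᵢ² = 0.2045² + 0.2386² + 0.0966² + 0.1591² + 0.3011² = 0.041820 + 0.056930 + 0.009332 + 0.025313 + 0.090661 = 0.224056
Σp_2ᵢ² = 0.2463² + 0.2164² + 0.1567² + 0.1716² + 0.2090² = 0.060664 + 0.046829 + 0.024555 + 0.029447 + 0.043681 = 0.205176
O = 0.207370 / √(0.224056 × 0.205176) = 0.207370 / 0.2144083 = 0.9672

0.97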